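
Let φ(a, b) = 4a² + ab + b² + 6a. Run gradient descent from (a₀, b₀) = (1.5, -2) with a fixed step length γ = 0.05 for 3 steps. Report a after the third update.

-0.085625

∇φ = (8a + b + 6, a + 2b)
(a₁, b₁) = (1.5, -2) − 0.05·(16, -2.5) = (0.7, -1.875)
(a₂, b₂) = (0.7, -1.875) − 0.05·(9.725, -3.05) = (0.21375, -1.7225)
(a₃, b₃) = (0.21375, -1.7225) − 0.05·(5.9875, -3.23125) = (-0.085625, -1.5609375)
a = -0.085625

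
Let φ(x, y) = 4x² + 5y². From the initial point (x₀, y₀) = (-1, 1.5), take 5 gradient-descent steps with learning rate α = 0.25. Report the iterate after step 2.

∇φ = (8x, 10y)
(x₁, y₁) = (-1, 1.5) − 0.25·(-8, 15) = (1, -2.25)
(x₂, y₂) = (1, -2.25) − 0.25·(8, -22.5) = (-1, 3.375)

(-1, 3.375)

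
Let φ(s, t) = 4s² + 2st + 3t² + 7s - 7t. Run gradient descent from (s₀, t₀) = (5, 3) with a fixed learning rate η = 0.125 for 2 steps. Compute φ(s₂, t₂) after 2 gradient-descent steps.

∇φ = (8s + 2t + 7, 2s + 6t - 7)
(s₁, t₁) = (5, 3) − 0.125·(53, 21) = (-1.625, 0.375)
(s₂, t₂) = (-1.625, 0.375) − 0.125·(-5.25, -8) = (-0.96875, 1.375)
φ(-0.96875, 1.375) = -9.64453125

-9.64453125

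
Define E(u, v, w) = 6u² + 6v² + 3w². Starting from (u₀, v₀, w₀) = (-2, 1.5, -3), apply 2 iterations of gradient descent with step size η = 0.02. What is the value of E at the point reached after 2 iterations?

28.70259072

∇E = (12u, 12v, 6w)
(u₁, v₁, w₁) = (-2, 1.5, -3) − 0.02·(-24, 18, -18) = (-1.52, 1.14, -2.64)
(u₂, v₂, w₂) = (-1.52, 1.14, -2.64) − 0.02·(-18.24, 13.68, -15.84) = (-1.1552, 0.8664, -2.3232)
E(-1.1552, 0.8664, -2.3232) = 28.70259072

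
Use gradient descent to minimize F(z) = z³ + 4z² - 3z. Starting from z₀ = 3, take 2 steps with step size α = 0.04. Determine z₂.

0.714432

F′(z) = 3z² + 8z - 3
Step 1: F′(3) = 48; z₁ = 3 − 0.04·48 = 1.08
Step 2: F′(1.08) = 9.1392; z₂ = 1.08 − 0.04·9.1392 = 0.714432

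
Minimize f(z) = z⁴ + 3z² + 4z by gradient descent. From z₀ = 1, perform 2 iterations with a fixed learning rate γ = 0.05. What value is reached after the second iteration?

0.0046

f′(z) = 4z³ + 6z + 4
Step 1: f′(1) = 14; z₁ = 1 − 0.05·14 = 0.3
Step 2: f′(0.3) = 5.908; z₂ = 0.3 − 0.05·5.908 = 0.0046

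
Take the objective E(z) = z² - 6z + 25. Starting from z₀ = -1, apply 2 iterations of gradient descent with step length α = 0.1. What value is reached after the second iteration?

0.44

E′(z) = 2z - 6
z₁ = -1 − 0.1·(-8) = -0.2
z₂ = -0.2 − 0.1·(-6.4) = 0.44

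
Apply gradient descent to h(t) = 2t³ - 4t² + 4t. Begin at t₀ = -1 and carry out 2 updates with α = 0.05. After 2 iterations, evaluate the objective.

h′(t) = 6t² - 8t + 4
t₁ = -1 − 0.05·18 = -1.9
t₂ = -1.9 − 0.05·40.86 = -3.943
h(-3.943) = -200.566601614

-200.566601614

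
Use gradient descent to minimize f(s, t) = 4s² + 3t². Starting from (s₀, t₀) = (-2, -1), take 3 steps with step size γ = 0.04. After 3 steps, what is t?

∇f = (8s, 6t)
(s₁, t₁) = (-2, -1) − 0.04·(-16, -6) = (-1.36, -0.76)
(s₂, t₂) = (-1.36, -0.76) − 0.04·(-10.88, -4.56) = (-0.9248, -0.5776)
(s₃, t₃) = (-0.9248, -0.5776) − 0.04·(-7.3984, -3.4656) = (-0.628864, -0.438976)
t = -0.438976

-0.438976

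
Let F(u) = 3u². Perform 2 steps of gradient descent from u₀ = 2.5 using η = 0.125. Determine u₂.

F′(u) = 6u
Step 1: F′(2.5) = 15; u₁ = 2.5 − 0.125·15 = 0.625
Step 2: F′(0.625) = 3.75; u₂ = 0.625 − 0.125·3.75 = 0.15625

0.15625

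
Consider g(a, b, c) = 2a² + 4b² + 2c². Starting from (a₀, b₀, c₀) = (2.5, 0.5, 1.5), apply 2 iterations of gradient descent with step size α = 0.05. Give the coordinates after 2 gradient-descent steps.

(1.6, 0.18, 0.96)

∇g = (4a, 8b, 4c)
(a₁, b₁, c₁) = (2.5, 0.5, 1.5) − 0.05·(10, 4, 6) = (2, 0.3, 1.2)
(a₂, b₂, c₂) = (2, 0.3, 1.2) − 0.05·(8, 2.4, 4.8) = (1.6, 0.18, 0.96)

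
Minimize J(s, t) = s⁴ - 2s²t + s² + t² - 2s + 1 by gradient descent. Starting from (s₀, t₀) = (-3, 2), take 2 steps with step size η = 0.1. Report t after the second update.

∇J = (4s³ - 4st + 2s - 2, -2s² + 2t)
(s₁, t₁) = (-3, 2) − 0.1·(-92, -14) = (6.2, 3.4)
(s₂, t₂) = (6.2, 3.4) − 0.1·(879.392, -70.08) = (-81.7392, 10.408)
t = 10.408

10.408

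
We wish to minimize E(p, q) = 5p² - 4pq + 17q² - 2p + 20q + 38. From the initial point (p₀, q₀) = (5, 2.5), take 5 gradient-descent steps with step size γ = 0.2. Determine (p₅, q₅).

(2634.79648, -16254.19792)

∇E = (10p - 4q - 2, -4p + 34q + 20)
Step 1: at (5, 2.5), ∇E = (38, 85) → (5, 2.5) − 0.2·(38, 85) = (-2.6, -14.5)
Step 2: at (-2.6, -14.5), ∇E = (30, -462.6) → (-2.6, -14.5) − 0.2·(30, -462.6) = (-8.6, 78.02)
Step 3: at (-8.6, 78.02), ∇E = (-400.08, 2707.08) → (-8.6, 78.02) − 0.2·(-400.08, 2707.08) = (71.416, -463.396)
Step 4: at (71.416, -463.396), ∇E = (2565.744, -16021.128) → (71.416, -463.396) − 0.2·(2565.744, -16021.128) = (-441.7328, 2740.8296)
Step 5: at (-441.7328, 2740.8296), ∇E = (-15382.6464, 94975.1376) → (-441.7328, 2740.8296) − 0.2·(-15382.6464, 94975.1376) = (2634.79648, -16254.19792)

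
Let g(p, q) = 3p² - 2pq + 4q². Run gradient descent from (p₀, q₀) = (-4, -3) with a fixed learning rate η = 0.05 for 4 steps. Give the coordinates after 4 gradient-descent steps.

∇g = (6p - 2q, -2p + 8q)
(p₁, q₁) = (-4, -3) − 0.05·(-18, -16) = (-3.1, -2.2)
(p₂, q₂) = (-3.1, -2.2) − 0.05·(-14.2, -11.4) = (-2.39, -1.63)
(p₃, q₃) = (-2.39, -1.63) − 0.05·(-11.08, -8.26) = (-1.836, -1.217)
(p₄, q₄) = (-1.836, -1.217) − 0.05·(-8.582, -6.064) = (-1.4069, -0.9138)

(-1.4069, -0.9138)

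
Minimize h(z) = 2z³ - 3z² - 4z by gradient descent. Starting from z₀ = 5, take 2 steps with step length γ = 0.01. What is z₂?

h′(z) = 6z² - 6z - 4
z₁ = 5 − 0.01·116 = 3.84
z₂ = 3.84 − 0.01·61.4336 = 3.225664

3.225664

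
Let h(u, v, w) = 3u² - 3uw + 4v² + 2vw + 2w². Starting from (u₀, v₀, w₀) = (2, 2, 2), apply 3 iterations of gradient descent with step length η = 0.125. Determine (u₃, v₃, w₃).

∇h = (6u - 3w, 8v + 2w, -3u + 2v + 4w)
Step 1: at (2, 2, 2), ∇h = (6, 20, 6) → (2, 2, 2) − 0.125·(6, 20, 6) = (1.25, -0.5, 1.25)
Step 2: at (1.25, -0.5, 1.25), ∇h = (3.75, -1.5, 0.25) → (1.25, -0.5, 1.25) − 0.125·(3.75, -1.5, 0.25) = (0.78125, -0.3125, 1.21875)
Step 3: at (0.78125, -0.3125, 1.21875), ∇h = (1.03125, -0.0625, 1.90625) → (0.78125, -0.3125, 1.21875) − 0.125·(1.03125, -0.0625, 1.90625) = (0.65234375, -0.3046875, 0.98046875)

(0.65234375, -0.3046875, 0.98046875)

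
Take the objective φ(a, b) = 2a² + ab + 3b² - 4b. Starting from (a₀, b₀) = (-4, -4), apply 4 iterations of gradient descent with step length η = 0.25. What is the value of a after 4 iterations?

-0.46875

∇φ = (4a + b, a + 6b - 4)
(a₁, b₁) = (-4, -4) − 0.25·(-20, -32) = (1, 4)
(a₂, b₂) = (1, 4) − 0.25·(8, 21) = (-1, -1.25)
(a₃, b₃) = (-1, -1.25) − 0.25·(-5.25, -12.5) = (0.3125, 1.875)
(a₄, b₄) = (0.3125, 1.875) − 0.25·(3.125, 7.5625) = (-0.46875, -0.015625)
a = -0.46875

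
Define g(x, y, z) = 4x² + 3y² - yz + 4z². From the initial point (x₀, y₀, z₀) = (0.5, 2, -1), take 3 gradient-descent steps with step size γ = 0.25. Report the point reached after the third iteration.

(-0.5, -0.953125, 2.0625)

∇g = (8x, 6y - z, -y + 8z)
Step 1: at (0.5, 2, -1), ∇g = (4, 13, -10) → (0.5, 2, -1) − 0.25·(4, 13, -10) = (-0.5, -1.25, 1.5)
Step 2: at (-0.5, -1.25, 1.5), ∇g = (-4, -9, 13.25) → (-0.5, -1.25, 1.5) − 0.25·(-4, -9, 13.25) = (0.5, 1, -1.8125)
Step 3: at (0.5, 1, -1.8125), ∇g = (4, 7.8125, -15.5) → (0.5, 1, -1.8125) − 0.25·(4, 7.8125, -15.5) = (-0.5, -0.953125, 2.0625)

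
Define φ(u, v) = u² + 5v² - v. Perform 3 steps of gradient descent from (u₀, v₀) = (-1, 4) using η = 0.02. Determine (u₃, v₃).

(-0.884736, 2.0968)

∇φ = (2u, 10v - 1)
Step 1: at (-1, 4), ∇φ = (-2, 39) → (-1, 4) − 0.02·(-2, 39) = (-0.96, 3.22)
Step 2: at (-0.96, 3.22), ∇φ = (-1.92, 31.2) → (-0.96, 3.22) − 0.02·(-1.92, 31.2) = (-0.9216, 2.596)
Step 3: at (-0.9216, 2.596), ∇φ = (-1.8432, 24.96) → (-0.9216, 2.596) − 0.02·(-1.8432, 24.96) = (-0.884736, 2.0968)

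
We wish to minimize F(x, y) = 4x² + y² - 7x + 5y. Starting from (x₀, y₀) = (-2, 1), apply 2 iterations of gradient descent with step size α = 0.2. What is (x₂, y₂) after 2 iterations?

(-0.16, -1.24)

∇F = (8x - 7, 2y + 5)
(x₁, y₁) = (-2, 1) − 0.2·(-23, 7) = (2.6, -0.4)
(x₂, y₂) = (2.6, -0.4) − 0.2·(13.8, 4.2) = (-0.16, -1.24)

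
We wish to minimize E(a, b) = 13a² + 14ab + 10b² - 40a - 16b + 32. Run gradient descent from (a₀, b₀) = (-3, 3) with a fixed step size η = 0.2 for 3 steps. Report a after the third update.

∇E = (26a + 14b - 40, 14a + 20b - 16)
Step 1: at (-3, 3), ∇E = (-76, 2) → (-3, 3) − 0.2·(-76, 2) = (12.2, 2.6)
Step 2: at (12.2, 2.6), ∇E = (313.6, 206.8) → (12.2, 2.6) − 0.2·(313.6, 206.8) = (-50.52, -38.76)
Step 3: at (-50.52, -38.76), ∇E = (-1896.16, -1498.48) → (-50.52, -38.76) − 0.2·(-1896.16, -1498.48) = (328.712, 260.936)
a = 328.712

328.712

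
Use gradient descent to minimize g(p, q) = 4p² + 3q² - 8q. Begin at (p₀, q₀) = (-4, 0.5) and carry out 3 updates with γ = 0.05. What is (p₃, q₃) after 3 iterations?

(-0.864, 1.0475)

∇g = (8p, 6q - 8)
(p₁, q₁) = (-4, 0.5) − 0.05·(-32, -5) = (-2.4, 0.75)
(p₂, q₂) = (-2.4, 0.75) − 0.05·(-19.2, -3.5) = (-1.44, 0.925)
(p₃, q₃) = (-1.44, 0.925) − 0.05·(-11.52, -2.45) = (-0.864, 1.0475)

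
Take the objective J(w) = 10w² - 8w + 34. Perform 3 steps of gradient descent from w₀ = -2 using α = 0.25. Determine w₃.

J′(w) = 20w - 8
w₁ = -2 − 0.25·(-48) = 10
w₂ = 10 − 0.25·192 = -38
w₃ = -38 − 0.25·(-768) = 154

154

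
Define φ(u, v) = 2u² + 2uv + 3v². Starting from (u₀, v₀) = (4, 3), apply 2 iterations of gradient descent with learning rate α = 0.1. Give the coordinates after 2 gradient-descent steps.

∇φ = (4u + 2v, 2u + 6v)
Step 1: at (4, 3), ∇φ = (22, 26) → (4, 3) − 0.1·(22, 26) = (1.8, 0.4)
Step 2: at (1.8, 0.4), ∇φ = (8, 6) → (1.8, 0.4) − 0.1·(8, 6) = (1, -0.2)

(1, -0.2)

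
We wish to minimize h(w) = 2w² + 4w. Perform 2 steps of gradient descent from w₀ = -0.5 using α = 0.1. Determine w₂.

-0.82

h′(w) = 4w + 4
w₁ = -0.5 − 0.1·2 = -0.7
w₂ = -0.7 − 0.1·1.2 = -0.82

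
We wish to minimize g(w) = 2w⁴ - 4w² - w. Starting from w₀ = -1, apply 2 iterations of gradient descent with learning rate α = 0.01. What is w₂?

g′(w) = 8w³ - 8w - 1
Step 1: g′(-1) = -1; w₁ = -1 − 0.01·(-1) = -0.99
Step 2: g′(-0.99) = -0.842392; w₂ = -0.99 − 0.01·(-0.842392) = -0.98157608

-0.98157608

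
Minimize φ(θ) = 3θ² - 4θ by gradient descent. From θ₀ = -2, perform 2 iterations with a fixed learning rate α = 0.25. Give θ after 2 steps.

φ′(θ) = 6θ - 4
θ₁ = -2 − 0.25·(-16) = 2
θ₂ = 2 − 0.25·8 = 0

0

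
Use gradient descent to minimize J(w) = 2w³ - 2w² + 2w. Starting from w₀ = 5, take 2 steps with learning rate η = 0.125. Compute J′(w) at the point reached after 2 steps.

82164.5859375

J′(w) = 6w² - 4w + 2
w₁ = 5 − 0.125·132 = -11.5
w₂ = -11.5 − 0.125·841.5 = -116.6875
J′(w) at (-116.6875) = 82164.5859375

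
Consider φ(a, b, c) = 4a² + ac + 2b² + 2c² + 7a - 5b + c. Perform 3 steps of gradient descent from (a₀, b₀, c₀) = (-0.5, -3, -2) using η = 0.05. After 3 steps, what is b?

-0.926

∇φ = (8a + c + 7, 4b - 5, a + 4c + 1)
Step 1: at (-0.5, -3, -2), ∇φ = (1, -17, -7.5) → (-0.5, -3, -2) − 0.05·(1, -17, -7.5) = (-0.55, -2.15, -1.625)
Step 2: at (-0.55, -2.15, -1.625), ∇φ = (0.975, -13.6, -6.05) → (-0.55, -2.15, -1.625) − 0.05·(0.975, -13.6, -6.05) = (-0.59875, -1.47, -1.3225)
Step 3: at (-0.59875, -1.47, -1.3225), ∇φ = (0.8875, -10.88, -4.88875) → (-0.59875, -1.47, -1.3225) − 0.05·(0.8875, -10.88, -4.88875) = (-0.643125, -0.926, -1.0780625)
b = -0.926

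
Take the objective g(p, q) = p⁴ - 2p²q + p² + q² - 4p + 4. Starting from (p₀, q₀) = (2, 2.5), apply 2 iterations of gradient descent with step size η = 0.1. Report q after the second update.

2.368

∇g = (4p³ - 4pq + 2p - 4, -2p² + 2q)
(p₁, q₁) = (2, 2.5) − 0.1·(12, -3) = (0.8, 2.8)
(p₂, q₂) = (0.8, 2.8) − 0.1·(-9.312, 4.32) = (1.7312, 2.368)
q = 2.368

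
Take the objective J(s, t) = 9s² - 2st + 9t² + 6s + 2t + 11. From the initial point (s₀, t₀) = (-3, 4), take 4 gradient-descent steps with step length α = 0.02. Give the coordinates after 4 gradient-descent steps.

(-0.63027968, 0.45100032)

∇J = (18s - 2t + 6, -2s + 18t + 2)
Step 1: at (-3, 4), ∇J = (-56, 80) → (-3, 4) − 0.02·(-56, 80) = (-1.88, 2.4)
Step 2: at (-1.88, 2.4), ∇J = (-32.64, 48.96) → (-1.88, 2.4) − 0.02·(-32.64, 48.96) = (-1.2272, 1.4208)
Step 3: at (-1.2272, 1.4208), ∇J = (-18.9312, 30.0288) → (-1.2272, 1.4208) − 0.02·(-18.9312, 30.0288) = (-0.848576, 0.820224)
Step 4: at (-0.848576, 0.820224), ∇J = (-10.914816, 18.461184) → (-0.848576, 0.820224) − 0.02·(-10.914816, 18.461184) = (-0.63027968, 0.45100032)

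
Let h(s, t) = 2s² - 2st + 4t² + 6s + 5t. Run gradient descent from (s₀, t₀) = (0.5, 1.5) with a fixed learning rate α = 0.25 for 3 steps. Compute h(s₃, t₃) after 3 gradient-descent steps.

∇h = (4s - 2t + 6, -2s + 8t + 5)
(s₁, t₁) = (0.5, 1.5) − 0.25·(5, 16) = (-0.75, -2.5)
(s₂, t₂) = (-0.75, -2.5) − 0.25·(8, -13.5) = (-2.75, 0.875)
(s₃, t₃) = (-2.75, 0.875) − 0.25·(-6.75, 17.5) = (-1.0625, -3.5)
h(-1.0625, -3.5) = 19.9453125

19.9453125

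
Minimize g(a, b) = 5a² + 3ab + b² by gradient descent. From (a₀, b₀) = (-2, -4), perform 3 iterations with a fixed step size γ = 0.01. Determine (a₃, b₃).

∇g = (10a + 3b, 3a + 2b)
Step 1: at (-2, -4), ∇g = (-32, -14) → (-2, -4) − 0.01·(-32, -14) = (-1.68, -3.86)
Step 2: at (-1.68, -3.86), ∇g = (-28.38, -12.76) → (-1.68, -3.86) − 0.01·(-28.38, -12.76) = (-1.3962, -3.7324)
Step 3: at (-1.3962, -3.7324), ∇g = (-25.1592, -11.6534) → (-1.3962, -3.7324) − 0.01·(-25.1592, -11.6534) = (-1.144608, -3.615866)

(-1.144608, -3.615866)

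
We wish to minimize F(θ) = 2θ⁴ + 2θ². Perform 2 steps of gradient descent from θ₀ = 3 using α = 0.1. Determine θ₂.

6198.0336

F′(θ) = 8θ³ + 4θ
Step 1: F′(3) = 228; θ₁ = 3 − 0.1·228 = -19.8
Step 2: F′(-19.8) = -62178.336; θ₂ = -19.8 − 0.1·(-62178.336) = 6198.0336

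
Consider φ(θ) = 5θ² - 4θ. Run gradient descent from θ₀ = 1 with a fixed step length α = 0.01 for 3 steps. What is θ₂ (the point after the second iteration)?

0.886

φ′(θ) = 10θ - 4
Step 1: φ′(1) = 6; θ₁ = 1 − 0.01·6 = 0.94
Step 2: φ′(0.94) = 5.4; θ₂ = 0.94 − 0.01·5.4 = 0.886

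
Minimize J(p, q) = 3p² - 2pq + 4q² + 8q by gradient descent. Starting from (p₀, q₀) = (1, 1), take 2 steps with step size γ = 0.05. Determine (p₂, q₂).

(0.59, -0.14)

∇J = (6p - 2q, -2p + 8q + 8)
Step 1: at (1, 1), ∇J = (4, 14) → (1, 1) − 0.05·(4, 14) = (0.8, 0.3)
Step 2: at (0.8, 0.3), ∇J = (4.2, 8.8) → (0.8, 0.3) − 0.05·(4.2, 8.8) = (0.59, -0.14)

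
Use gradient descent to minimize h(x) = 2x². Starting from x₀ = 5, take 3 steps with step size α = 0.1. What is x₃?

1.08

h′(x) = 4x
Step 1: h′(5) = 20; x₁ = 5 − 0.1·20 = 3
Step 2: h′(3) = 12; x₂ = 3 − 0.1·12 = 1.8
Step 3: h′(1.8) = 7.2; x₃ = 1.8 − 0.1·7.2 = 1.08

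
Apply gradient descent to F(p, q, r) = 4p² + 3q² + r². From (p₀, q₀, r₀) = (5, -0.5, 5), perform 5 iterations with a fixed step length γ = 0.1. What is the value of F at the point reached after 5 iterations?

∇F = (8p, 6q, 2r)
(p₁, q₁, r₁) = (5, -0.5, 5) − 0.1·(40, -3, 10) = (1, -0.2, 4)
(p₂, q₂, r₂) = (1, -0.2, 4) − 0.1·(8, -1.2, 8) = (0.2, -0.08, 3.2)
(p₃, q₃, r₃) = (0.2, -0.08, 3.2) − 0.1·(1.6, -0.48, 6.4) = (0.04, -0.032, 2.56)
(p₄, q₄, r₄) = (0.04, -0.032, 2.56) − 0.1·(0.32, -0.192, 5.12) = (0.008, -0.0128, 2.048)
(p₅, q₅, r₅) = (0.008, -0.0128, 2.048) − 0.1·(0.064, -0.0768, 4.096) = (0.0016, -0.00512, 1.6384)
F(0.0016, -0.00512, 1.6384) = 2.6844434432

2.6844434432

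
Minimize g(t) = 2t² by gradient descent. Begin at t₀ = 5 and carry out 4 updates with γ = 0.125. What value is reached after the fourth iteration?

0.3125

g′(t) = 4t
t₁ = 5 − 0.125·20 = 2.5
t₂ = 2.5 − 0.125·10 = 1.25
t₃ = 1.25 − 0.125·5 = 0.625
t₄ = 0.625 − 0.125·2.5 = 0.3125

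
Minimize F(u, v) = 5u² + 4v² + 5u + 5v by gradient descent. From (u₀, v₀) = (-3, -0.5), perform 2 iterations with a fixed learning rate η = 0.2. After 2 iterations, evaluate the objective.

∇F = (10u + 5, 8v + 5)
Step 1: at (-3, -0.5), ∇F = (-25, 1) → (-3, -0.5) − 0.2·(-25, 1) = (2, -0.7)
Step 2: at (2, -0.7), ∇F = (25, -0.6) → (2, -0.7) − 0.2·(25, -0.6) = (-3, -0.58)
F(-3, -0.58) = 28.4456

28.4456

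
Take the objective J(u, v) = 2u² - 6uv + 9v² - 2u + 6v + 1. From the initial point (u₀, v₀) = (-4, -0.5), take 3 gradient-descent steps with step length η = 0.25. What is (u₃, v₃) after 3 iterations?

(27.875, -77.5625)

∇J = (4u - 6v - 2, -6u + 18v + 6)
(u₁, v₁) = (-4, -0.5) − 0.25·(-15, 21) = (-0.25, -5.75)
(u₂, v₂) = (-0.25, -5.75) − 0.25·(31.5, -96) = (-8.125, 18.25)
(u₃, v₃) = (-8.125, 18.25) − 0.25·(-144, 383.25) = (27.875, -77.5625)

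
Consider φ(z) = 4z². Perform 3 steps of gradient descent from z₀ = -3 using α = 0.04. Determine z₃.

-0.943296

φ′(z) = 8z
Step 1: φ′(-3) = -24; z₁ = -3 − 0.04·(-24) = -2.04
Step 2: φ′(-2.04) = -16.32; z₂ = -2.04 − 0.04·(-16.32) = -1.3872
Step 3: φ′(-1.3872) = -11.0976; z₃ = -1.3872 − 0.04·(-11.0976) = -0.943296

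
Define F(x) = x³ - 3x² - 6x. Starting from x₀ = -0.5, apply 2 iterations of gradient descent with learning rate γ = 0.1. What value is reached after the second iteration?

F′(x) = 3x² - 6x - 6
Step 1: F′(-0.5) = -2.25; x₁ = -0.5 − 0.1·(-2.25) = -0.275
Step 2: F′(-0.275) = -4.123125; x₂ = -0.275 − 0.1·(-4.123125) = 0.1373125

0.1373125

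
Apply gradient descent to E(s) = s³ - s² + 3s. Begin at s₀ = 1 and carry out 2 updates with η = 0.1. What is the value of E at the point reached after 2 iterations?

E′(s) = 3s² - 2s + 3
Step 1: E′(1) = 4; s₁ = 1 − 0.1·4 = 0.6
Step 2: E′(0.6) = 2.88; s₂ = 0.6 − 0.1·2.88 = 0.312
E(0.312) = 0.869027328

0.869027328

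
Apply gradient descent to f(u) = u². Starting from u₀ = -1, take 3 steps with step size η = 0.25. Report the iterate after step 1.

f′(u) = 2u
Step 1: f′(-1) = -2; u₁ = -1 − 0.25·(-2) = -0.5

-0.5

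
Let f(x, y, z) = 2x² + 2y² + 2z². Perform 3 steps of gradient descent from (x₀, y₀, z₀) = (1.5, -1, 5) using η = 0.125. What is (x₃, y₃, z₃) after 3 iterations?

(0.1875, -0.125, 0.625)

∇f = (4x, 4y, 4z)
(x₁, y₁, z₁) = (1.5, -1, 5) − 0.125·(6, -4, 20) = (0.75, -0.5, 2.5)
(x₂, y₂, z₂) = (0.75, -0.5, 2.5) − 0.125·(3, -2, 10) = (0.375, -0.25, 1.25)
(x₃, y₃, z₃) = (0.375, -0.25, 1.25) − 0.125·(1.5, -1, 5) = (0.1875, -0.125, 0.625)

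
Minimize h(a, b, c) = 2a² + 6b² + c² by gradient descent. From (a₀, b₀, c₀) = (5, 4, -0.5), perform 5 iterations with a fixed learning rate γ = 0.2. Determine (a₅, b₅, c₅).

∇h = (4a, 12b, 2c)
Step 1: at (5, 4, -0.5), ∇h = (20, 48, -1) → (5, 4, -0.5) − 0.2·(20, 48, -1) = (1, -5.6, -0.3)
Step 2: at (1, -5.6, -0.3), ∇h = (4, -67.2, -0.6) → (1, -5.6, -0.3) − 0.2·(4, -67.2, -0.6) = (0.2, 7.84, -0.18)
Step 3: at (0.2, 7.84, -0.18), ∇h = (0.8, 94.08, -0.36) → (0.2, 7.84, -0.18) − 0.2·(0.8, 94.08, -0.36) = (0.04, -10.976, -0.108)
Step 4: at (0.04, -10.976, -0.108), ∇h = (0.16, -131.712, -0.216) → (0.04, -10.976, -0.108) − 0.2·(0.16, -131.712, -0.216) = (0.008, 15.3664, -0.0648)
Step 5: at (0.008, 15.3664, -0.0648), ∇h = (0.032, 184.3968, -0.1296) → (0.008, 15.3664, -0.0648) − 0.2·(0.032, 184.3968, -0.1296) = (0.0016, -21.51296, -0.03888)

(0.0016, -21.51296, -0.03888)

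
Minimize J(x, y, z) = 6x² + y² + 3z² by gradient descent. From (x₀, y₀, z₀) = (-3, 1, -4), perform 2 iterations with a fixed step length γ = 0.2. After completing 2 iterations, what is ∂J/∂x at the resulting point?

-70.56

∇J = (12x, 2y, 6z)
(x₁, y₁, z₁) = (-3, 1, -4) − 0.2·(-36, 2, -24) = (4.2, 0.6, 0.8)
(x₂, y₂, z₂) = (4.2, 0.6, 0.8) − 0.2·(50.4, 1.2, 4.8) = (-5.88, 0.36, -0.16)
∂J/∂x at (-5.88, 0.36, -0.16) = -70.56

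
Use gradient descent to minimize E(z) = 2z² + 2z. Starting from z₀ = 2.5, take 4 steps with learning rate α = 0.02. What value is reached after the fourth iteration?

E′(z) = 4z + 2
Step 1: E′(2.5) = 12; z₁ = 2.5 − 0.02·12 = 2.26
Step 2: E′(2.26) = 11.04; z₂ = 2.26 − 0.02·11.04 = 2.0392
Step 3: E′(2.0392) = 10.1568; z₃ = 2.0392 − 0.02·10.1568 = 1.836064
Step 4: E′(1.836064) = 9.344256; z₄ = 1.836064 − 0.02·9.344256 = 1.64917888

1.64917888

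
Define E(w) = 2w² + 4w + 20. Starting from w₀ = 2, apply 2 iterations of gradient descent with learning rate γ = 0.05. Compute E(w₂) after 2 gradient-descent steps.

25.3728

E′(w) = 4w + 4
w₁ = 2 − 0.05·12 = 1.4
w₂ = 1.4 − 0.05·9.6 = 0.92
E(0.92) = 25.3728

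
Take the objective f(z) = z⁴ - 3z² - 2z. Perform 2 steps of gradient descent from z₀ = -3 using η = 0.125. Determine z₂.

-291.9375

f′(z) = 4z³ - 6z - 2
z₁ = -3 − 0.125·(-92) = 8.5
z₂ = 8.5 − 0.125·2403.5 = -291.9375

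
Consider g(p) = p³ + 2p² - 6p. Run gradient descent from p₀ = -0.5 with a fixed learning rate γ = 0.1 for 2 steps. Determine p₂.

g′(p) = 3p² + 4p - 6
Step 1: g′(-0.5) = -7.25; p₁ = -0.5 − 0.1·(-7.25) = 0.225
Step 2: g′(0.225) = -4.948125; p₂ = 0.225 − 0.1·(-4.948125) = 0.7198125

0.7198125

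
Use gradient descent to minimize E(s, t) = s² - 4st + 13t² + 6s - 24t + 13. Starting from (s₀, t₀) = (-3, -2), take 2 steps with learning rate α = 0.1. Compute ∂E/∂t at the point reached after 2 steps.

-176.64

∇E = (2s - 4t + 6, -4s + 26t - 24)
Step 1: at (-3, -2), ∇E = (8, -64) → (-3, -2) − 0.1·(8, -64) = (-3.8, 4.4)
Step 2: at (-3.8, 4.4), ∇E = (-19.2, 105.6) → (-3.8, 4.4) − 0.1·(-19.2, 105.6) = (-1.88, -6.16)
∂E/∂t at (-1.88, -6.16) = -176.64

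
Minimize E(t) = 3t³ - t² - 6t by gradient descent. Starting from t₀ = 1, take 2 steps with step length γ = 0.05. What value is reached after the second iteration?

E′(t) = 9t² - 2t - 6
t₁ = 1 − 0.05·1 = 0.95
t₂ = 0.95 − 0.05·0.2225 = 0.938875

0.938875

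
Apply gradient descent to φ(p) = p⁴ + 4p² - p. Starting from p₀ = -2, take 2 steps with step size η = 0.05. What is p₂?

0.301775

φ′(p) = 4p³ + 8p - 1
Step 1: φ′(-2) = -49; p₁ = -2 − 0.05·(-49) = 0.45
Step 2: φ′(0.45) = 2.9645; p₂ = 0.45 − 0.05·2.9645 = 0.301775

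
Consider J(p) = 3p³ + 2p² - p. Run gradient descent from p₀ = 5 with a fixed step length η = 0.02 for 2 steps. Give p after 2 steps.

J′(p) = 9p² + 4p - 1
p₁ = 5 − 0.02·244 = 0.12
p₂ = 0.12 − 0.02·(-0.3904) = 0.127808

0.127808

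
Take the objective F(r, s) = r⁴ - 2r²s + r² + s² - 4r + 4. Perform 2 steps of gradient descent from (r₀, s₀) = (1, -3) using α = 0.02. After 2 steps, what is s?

-2.705664

∇F = (4r³ - 4rs + 2r - 4, -2r² + 2s)
(r₁, s₁) = (1, -3) − 0.02·(14, -8) = (0.72, -2.84)
(r₂, s₂) = (0.72, -2.84) − 0.02·(7.112192, -6.7168) = (0.57775616, -2.705664)
s = -2.705664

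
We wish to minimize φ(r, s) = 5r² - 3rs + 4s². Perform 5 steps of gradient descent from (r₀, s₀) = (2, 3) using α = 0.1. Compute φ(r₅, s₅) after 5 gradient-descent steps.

0.0059141133

∇φ = (10r - 3s, -3r + 8s)
Step 1: at (2, 3), ∇φ = (11, 18) → (2, 3) − 0.1·(11, 18) = (0.9, 1.2)
Step 2: at (0.9, 1.2), ∇φ = (5.4, 6.9) → (0.9, 1.2) − 0.1·(5.4, 6.9) = (0.36, 0.51)
Step 3: at (0.36, 0.51), ∇φ = (2.07, 3) → (0.36, 0.51) − 0.1·(2.07, 3) = (0.153, 0.21)
Step 4: at (0.153, 0.21), ∇φ = (0.9, 1.221) → (0.153, 0.21) − 0.1·(0.9, 1.221) = (0.063, 0.0879)
Step 5: at (0.063, 0.0879), ∇φ = (0.3663, 0.5142) → (0.063, 0.0879) − 0.1·(0.3663, 0.5142) = (0.02637, 0.03648)
φ(0.02637, 0.03648) = 0.0059141133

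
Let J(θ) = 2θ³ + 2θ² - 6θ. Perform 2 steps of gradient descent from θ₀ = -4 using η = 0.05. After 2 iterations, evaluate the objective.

J′(θ) = 6θ² + 4θ - 6
Step 1: J′(-4) = 74; θ₁ = -4 − 0.05·74 = -7.7
Step 2: J′(-7.7) = 318.94; θ₂ = -7.7 − 0.05·318.94 = -23.647
J(-23.647) = -25185.644504046

-25185.644504046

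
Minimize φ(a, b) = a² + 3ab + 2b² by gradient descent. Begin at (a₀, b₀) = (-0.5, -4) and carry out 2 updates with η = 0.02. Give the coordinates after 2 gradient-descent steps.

∇φ = (2a + 3b, 3a + 4b)
(a₁, b₁) = (-0.5, -4) − 0.02·(-13, -17.5) = (-0.24, -3.65)
(a₂, b₂) = (-0.24, -3.65) − 0.02·(-11.43, -15.32) = (-0.0114, -3.3436)

(-0.0114, -3.3436)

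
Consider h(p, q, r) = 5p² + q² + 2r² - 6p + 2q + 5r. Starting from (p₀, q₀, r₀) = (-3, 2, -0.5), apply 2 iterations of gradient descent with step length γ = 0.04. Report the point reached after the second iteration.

∇h = (10p - 6, 2q + 2, 4r + 5)
Step 1: at (-3, 2, -0.5), ∇h = (-36, 6, 3) → (-3, 2, -0.5) − 0.04·(-36, 6, 3) = (-1.56, 1.76, -0.62)
Step 2: at (-1.56, 1.76, -0.62), ∇h = (-21.6, 5.52, 2.52) → (-1.56, 1.76, -0.62) − 0.04·(-21.6, 5.52, 2.52) = (-0.696, 1.5392, -0.7208)

(-0.696, 1.5392, -0.7208)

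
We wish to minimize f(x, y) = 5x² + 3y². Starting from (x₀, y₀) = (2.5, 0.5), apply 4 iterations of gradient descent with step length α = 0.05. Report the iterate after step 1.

∇f = (10x, 6y)
(x₁, y₁) = (2.5, 0.5) − 0.05·(25, 3) = (1.25, 0.35)

(1.25, 0.35)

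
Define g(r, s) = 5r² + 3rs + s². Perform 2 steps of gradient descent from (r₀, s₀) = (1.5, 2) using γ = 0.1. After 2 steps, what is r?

-0.345

∇g = (10r + 3s, 3r + 2s)
Step 1: at (1.5, 2), ∇g = (21, 8.5) → (1.5, 2) − 0.1·(21, 8.5) = (-0.6, 1.15)
Step 2: at (-0.6, 1.15), ∇g = (-2.55, 0.5) → (-0.6, 1.15) − 0.1·(-2.55, 0.5) = (-0.345, 1.1)
r = -0.345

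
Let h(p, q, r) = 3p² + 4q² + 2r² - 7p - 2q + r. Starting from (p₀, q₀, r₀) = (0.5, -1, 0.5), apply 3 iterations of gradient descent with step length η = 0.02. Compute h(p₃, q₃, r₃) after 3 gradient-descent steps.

∇h = (6p - 7, 8q - 2, 4r + 1)
(p₁, q₁, r₁) = (0.5, -1, 0.5) − 0.02·(-4, -10, 3) = (0.58, -0.8, 0.44)
(p₂, q₂, r₂) = (0.58, -0.8, 0.44) − 0.02·(-3.52, -8.4, 2.76) = (0.6504, -0.632, 0.3848)
(p₃, q₃, r₃) = (0.6504, -0.632, 0.3848) − 0.02·(-3.0976, -7.056, 2.5392) = (0.712352, -0.49088, 0.334016)
h(0.712352, -0.49088, 0.334016) = -0.961365810176

-0.961365810176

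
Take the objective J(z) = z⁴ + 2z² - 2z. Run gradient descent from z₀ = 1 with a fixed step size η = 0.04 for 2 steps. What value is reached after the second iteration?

J′(z) = 4z³ + 4z - 2
Step 1: J′(1) = 6; z₁ = 1 − 0.04·6 = 0.76
Step 2: J′(0.76) = 2.795904; z₂ = 0.76 − 0.04·2.795904 = 0.64816384

0.64816384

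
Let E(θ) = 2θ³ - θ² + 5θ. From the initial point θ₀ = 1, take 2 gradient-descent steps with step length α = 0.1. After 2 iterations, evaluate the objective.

-2.194020912

E′(θ) = 6θ² - 2θ + 5
Step 1: E′(1) = 9; θ₁ = 1 − 0.1·9 = 0.1
Step 2: E′(0.1) = 4.86; θ₂ = 0.1 − 0.1·4.86 = -0.386
E(-0.386) = -2.194020912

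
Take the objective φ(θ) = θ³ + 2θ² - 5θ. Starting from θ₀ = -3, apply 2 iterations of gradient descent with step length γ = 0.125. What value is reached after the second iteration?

-8.2734375

φ′(θ) = 3θ² + 4θ - 5
Step 1: φ′(-3) = 10; θ₁ = -3 − 0.125·10 = -4.25
Step 2: φ′(-4.25) = 32.1875; θ₂ = -4.25 − 0.125·32.1875 = -8.2734375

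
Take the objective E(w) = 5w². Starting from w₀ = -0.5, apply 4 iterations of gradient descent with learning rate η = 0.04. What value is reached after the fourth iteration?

-0.0648

E′(w) = 10w
w₁ = -0.5 − 0.04·(-5) = -0.3
w₂ = -0.3 − 0.04·(-3) = -0.18
w₃ = -0.18 − 0.04·(-1.8) = -0.108
w₄ = -0.108 − 0.04·(-1.08) = -0.0648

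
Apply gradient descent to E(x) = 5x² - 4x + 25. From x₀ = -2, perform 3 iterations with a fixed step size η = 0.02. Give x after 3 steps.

-0.8288

E′(x) = 10x - 4
Step 1: E′(-2) = -24; x₁ = -2 − 0.02·(-24) = -1.52
Step 2: E′(-1.52) = -19.2; x₂ = -1.52 − 0.02·(-19.2) = -1.136
Step 3: E′(-1.136) = -15.36; x₃ = -1.136 − 0.02·(-15.36) = -0.8288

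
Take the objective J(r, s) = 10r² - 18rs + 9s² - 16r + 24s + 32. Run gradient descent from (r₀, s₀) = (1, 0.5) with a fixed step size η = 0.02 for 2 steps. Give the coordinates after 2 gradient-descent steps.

(1.052, 0.044)

∇J = (20r - 18s - 16, -18r + 18s + 24)
(r₁, s₁) = (1, 0.5) − 0.02·(-5, 15) = (1.1, 0.2)
(r₂, s₂) = (1.1, 0.2) − 0.02·(2.4, 7.8) = (1.052, 0.044)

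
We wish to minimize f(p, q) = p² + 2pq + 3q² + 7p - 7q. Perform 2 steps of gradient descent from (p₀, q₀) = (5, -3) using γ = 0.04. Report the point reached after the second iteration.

(4.1072, -1.9088)

∇f = (2p + 2q + 7, 2p + 6q - 7)
(p₁, q₁) = (5, -3) − 0.04·(11, -15) = (4.56, -2.4)
(p₂, q₂) = (4.56, -2.4) − 0.04·(11.32, -12.28) = (4.1072, -1.9088)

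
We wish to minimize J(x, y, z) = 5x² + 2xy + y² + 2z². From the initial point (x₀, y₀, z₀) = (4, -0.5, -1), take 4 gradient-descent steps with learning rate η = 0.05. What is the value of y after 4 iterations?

-0.9508

∇J = (10x + 2y, 2x + 2y, 4z)
Step 1: at (4, -0.5, -1), ∇J = (39, 7, -4) → (4, -0.5, -1) − 0.05·(39, 7, -4) = (2.05, -0.85, -0.8)
Step 2: at (2.05, -0.85, -0.8), ∇J = (18.8, 2.4, -3.2) → (2.05, -0.85, -0.8) − 0.05·(18.8, 2.4, -3.2) = (1.11, -0.97, -0.64)
Step 3: at (1.11, -0.97, -0.64), ∇J = (9.16, 0.28, -2.56) → (1.11, -0.97, -0.64) − 0.05·(9.16, 0.28, -2.56) = (0.652, -0.984, -0.512)
Step 4: at (0.652, -0.984, -0.512), ∇J = (4.552, -0.664, -2.048) → (0.652, -0.984, -0.512) − 0.05·(4.552, -0.664, -2.048) = (0.4244, -0.9508, -0.4096)
y = -0.9508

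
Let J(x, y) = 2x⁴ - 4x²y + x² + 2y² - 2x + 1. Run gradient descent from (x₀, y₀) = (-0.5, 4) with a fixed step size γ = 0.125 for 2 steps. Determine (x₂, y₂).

∇J = (8x³ - 8xy + 2x - 2, -4x² + 4y)
(x₁, y₁) = (-0.5, 4) − 0.125·(12, 15) = (-2, 2.125)
(x₂, y₂) = (-2, 2.125) − 0.125·(-36, -7.5) = (2.5, 3.0625)

(2.5, 3.0625)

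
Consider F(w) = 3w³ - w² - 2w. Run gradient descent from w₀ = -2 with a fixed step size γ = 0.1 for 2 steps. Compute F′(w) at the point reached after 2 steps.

12417.059664

F′(w) = 9w² - 2w - 2
w₁ = -2 − 0.1·38 = -5.8
w₂ = -5.8 − 0.1·312.36 = -37.036
F′(w) at (-37.036) = 12417.059664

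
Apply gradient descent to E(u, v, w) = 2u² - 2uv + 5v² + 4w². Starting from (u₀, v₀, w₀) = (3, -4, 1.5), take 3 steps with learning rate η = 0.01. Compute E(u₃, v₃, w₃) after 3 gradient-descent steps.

∇E = (4u - 2v, -2u + 10v, 8w)
Step 1: at (3, -4, 1.5), ∇E = (20, -46, 12) → (3, -4, 1.5) − 0.01·(20, -46, 12) = (2.8, -3.54, 1.38)
Step 2: at (2.8, -3.54, 1.38), ∇E = (18.28, -41, 11.04) → (2.8, -3.54, 1.38) − 0.01·(18.28, -41, 11.04) = (2.6172, -3.13, 1.2696)
Step 3: at (2.6172, -3.13, 1.2696), ∇E = (16.7288, -36.5344, 10.1568) → (2.6172, -3.13, 1.2696) − 0.01·(16.7288, -36.5344, 10.1568) = (2.449912, -2.764656, 1.168032)
E(2.449912, -2.764656, 1.168032) = 69.224274439808

69.224274439808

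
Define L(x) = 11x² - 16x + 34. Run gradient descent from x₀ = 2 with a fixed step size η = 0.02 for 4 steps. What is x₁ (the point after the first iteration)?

1.44

L′(x) = 22x - 16
Step 1: L′(2) = 28; x₁ = 2 − 0.02·28 = 1.44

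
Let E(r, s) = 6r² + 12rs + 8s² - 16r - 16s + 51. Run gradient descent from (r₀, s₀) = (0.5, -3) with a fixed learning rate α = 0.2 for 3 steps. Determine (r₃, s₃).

(140.228, 163.448)

∇E = (12r + 12s - 16, 12r + 16s - 16)
Step 1: at (0.5, -3), ∇E = (-46, -58) → (0.5, -3) − 0.2·(-46, -58) = (9.7, 8.6)
Step 2: at (9.7, 8.6), ∇E = (203.6, 238) → (9.7, 8.6) − 0.2·(203.6, 238) = (-31.02, -39)
Step 3: at (-31.02, -39), ∇E = (-856.24, -1012.24) → (-31.02, -39) − 0.2·(-856.24, -1012.24) = (140.228, 163.448)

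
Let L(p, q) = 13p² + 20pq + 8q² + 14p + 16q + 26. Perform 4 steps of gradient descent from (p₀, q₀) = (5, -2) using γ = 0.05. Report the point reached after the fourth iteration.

(6.1864, -1.6176)

∇L = (26p + 20q + 14, 20p + 16q + 16)
(p₁, q₁) = (5, -2) − 0.05·(104, 84) = (-0.2, -6.2)
(p₂, q₂) = (-0.2, -6.2) − 0.05·(-115.2, -87.2) = (5.56, -1.84)
(p₃, q₃) = (5.56, -1.84) − 0.05·(121.76, 97.76) = (-0.528, -6.728)
(p₄, q₄) = (-0.528, -6.728) − 0.05·(-134.288, -102.208) = (6.1864, -1.6176)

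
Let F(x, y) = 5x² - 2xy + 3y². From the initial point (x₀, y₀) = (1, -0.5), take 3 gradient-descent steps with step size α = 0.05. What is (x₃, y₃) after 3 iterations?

(0.087, -0.071)

∇F = (10x - 2y, -2x + 6y)
Step 1: at (1, -0.5), ∇F = (11, -5) → (1, -0.5) − 0.05·(11, -5) = (0.45, -0.25)
Step 2: at (0.45, -0.25), ∇F = (5, -2.4) → (0.45, -0.25) − 0.05·(5, -2.4) = (0.2, -0.13)
Step 3: at (0.2, -0.13), ∇F = (2.26, -1.18) → (0.2, -0.13) − 0.05·(2.26, -1.18) = (0.087, -0.071)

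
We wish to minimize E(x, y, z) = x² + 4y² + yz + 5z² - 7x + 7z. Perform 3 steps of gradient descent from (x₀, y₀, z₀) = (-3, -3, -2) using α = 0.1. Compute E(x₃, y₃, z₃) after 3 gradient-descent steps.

∇E = (2x - 7, 8y + z, y + 10z + 7)
(x₁, y₁, z₁) = (-3, -3, -2) − 0.1·(-13, -26, -16) = (-1.7, -0.4, -0.4)
(x₂, y₂, z₂) = (-1.7, -0.4, -0.4) − 0.1·(-10.4, -3.6, 2.6) = (-0.66, -0.04, -0.66)
(x₃, y₃, z₃) = (-0.66, -0.04, -0.66) − 0.1·(-8.32, -0.98, 0.36) = (0.172, 0.058, -0.696)
E(0.172, 0.058, -0.696) = -3.651248

-3.651248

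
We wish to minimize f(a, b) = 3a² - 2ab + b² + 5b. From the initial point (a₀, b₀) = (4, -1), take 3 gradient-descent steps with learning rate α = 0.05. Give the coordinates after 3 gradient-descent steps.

(1.205, -0.658)

∇f = (6a - 2b, -2a + 2b + 5)
Step 1: at (4, -1), ∇f = (26, -5) → (4, -1) − 0.05·(26, -5) = (2.7, -0.75)
Step 2: at (2.7, -0.75), ∇f = (17.7, -1.9) → (2.7, -0.75) − 0.05·(17.7, -1.9) = (1.815, -0.655)
Step 3: at (1.815, -0.655), ∇f = (12.2, 0.06) → (1.815, -0.655) − 0.05·(12.2, 0.06) = (1.205, -0.658)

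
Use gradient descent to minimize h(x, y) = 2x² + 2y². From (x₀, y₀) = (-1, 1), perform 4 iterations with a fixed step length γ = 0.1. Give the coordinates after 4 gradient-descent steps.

∇h = (4x, 4y)
(x₁, y₁) = (-1, 1) − 0.1·(-4, 4) = (-0.6, 0.6)
(x₂, y₂) = (-0.6, 0.6) − 0.1·(-2.4, 2.4) = (-0.36, 0.36)
(x₃, y₃) = (-0.36, 0.36) − 0.1·(-1.44, 1.44) = (-0.216, 0.216)
(x₄, y₄) = (-0.216, 0.216) − 0.1·(-0.864, 0.864) = (-0.1296, 0.1296)

(-0.1296, 0.1296)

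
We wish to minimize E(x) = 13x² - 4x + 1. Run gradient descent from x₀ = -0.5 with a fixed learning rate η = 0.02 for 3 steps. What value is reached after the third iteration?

E′(x) = 26x - 4
Step 1: E′(-0.5) = -17; x₁ = -0.5 − 0.02·(-17) = -0.16
Step 2: E′(-0.16) = -8.16; x₂ = -0.16 − 0.02·(-8.16) = 0.0032
Step 3: E′(0.0032) = -3.9168; x₃ = 0.0032 − 0.02·(-3.9168) = 0.081536

0.081536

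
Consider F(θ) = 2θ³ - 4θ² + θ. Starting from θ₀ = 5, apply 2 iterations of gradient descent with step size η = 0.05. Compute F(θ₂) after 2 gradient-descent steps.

F′(θ) = 6θ² - 8θ + 1
Step 1: F′(5) = 111; θ₁ = 5 − 0.05·111 = -0.55
Step 2: F′(-0.55) = 7.215; θ₂ = -0.55 − 0.05·7.215 = -0.91075
F(-0.91075) = -5.73948377209375

-5.73948377209375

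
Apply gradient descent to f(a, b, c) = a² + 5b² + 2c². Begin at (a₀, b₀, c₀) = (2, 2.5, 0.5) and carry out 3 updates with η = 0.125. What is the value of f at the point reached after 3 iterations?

0.72735595703125

∇f = (2a, 10b, 4c)
Step 1: at (2, 2.5, 0.5), ∇f = (4, 25, 2) → (2, 2.5, 0.5) − 0.125·(4, 25, 2) = (1.5, -0.625, 0.25)
Step 2: at (1.5, -0.625, 0.25), ∇f = (3, -6.25, 1) → (1.5, -0.625, 0.25) − 0.125·(3, -6.25, 1) = (1.125, 0.15625, 0.125)
Step 3: at (1.125, 0.15625, 0.125), ∇f = (2.25, 1.5625, 0.5) → (1.125, 0.15625, 0.125) − 0.125·(2.25, 1.5625, 0.5) = (0.84375, -0.0390625, 0.0625)
f(0.84375, -0.0390625, 0.0625) = 0.72735595703125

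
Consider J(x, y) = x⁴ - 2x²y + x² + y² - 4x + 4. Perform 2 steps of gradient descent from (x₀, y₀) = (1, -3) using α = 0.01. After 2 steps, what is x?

∇J = (4x³ - 4xy + 2x - 4, -2x² + 2y)
Step 1: at (1, -3), ∇J = (14, -8) → (1, -3) − 0.01·(14, -8) = (0.86, -2.92)
Step 2: at (0.86, -2.92), ∇J = (10.309024, -7.3192) → (0.86, -2.92) − 0.01·(10.309024, -7.3192) = (0.75690976, -2.846808)
x = 0.75690976

0.75690976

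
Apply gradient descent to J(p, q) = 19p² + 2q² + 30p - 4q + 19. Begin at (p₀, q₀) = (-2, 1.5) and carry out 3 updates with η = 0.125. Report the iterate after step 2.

(-17.8125, 1.125)

∇J = (38p + 30, 4q - 4)
(p₁, q₁) = (-2, 1.5) − 0.125·(-46, 2) = (3.75, 1.25)
(p₂, q₂) = (3.75, 1.25) − 0.125·(172.5, 1) = (-17.8125, 1.125)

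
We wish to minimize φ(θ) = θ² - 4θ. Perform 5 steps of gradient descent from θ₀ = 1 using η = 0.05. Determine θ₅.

φ′(θ) = 2θ - 4
Step 1: φ′(1) = -2; θ₁ = 1 − 0.05·(-2) = 1.1
Step 2: φ′(1.1) = -1.8; θ₂ = 1.1 − 0.05·(-1.8) = 1.19
Step 3: φ′(1.19) = -1.62; θ₃ = 1.19 − 0.05·(-1.62) = 1.271
Step 4: φ′(1.271) = -1.458; θ₄ = 1.271 − 0.05·(-1.458) = 1.3439
Step 5: φ′(1.3439) = -1.3122; θ₅ = 1.3439 − 0.05·(-1.3122) = 1.40951

1.40951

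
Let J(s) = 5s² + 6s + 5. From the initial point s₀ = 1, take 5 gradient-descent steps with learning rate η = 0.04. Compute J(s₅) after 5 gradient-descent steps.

3.27739670528

J′(s) = 10s + 6
Step 1: J′(1) = 16; s₁ = 1 − 0.04·16 = 0.36
Step 2: J′(0.36) = 9.6; s₂ = 0.36 − 0.04·9.6 = -0.024
Step 3: J′(-0.024) = 5.76; s₃ = -0.024 − 0.04·5.76 = -0.2544
Step 4: J′(-0.2544) = 3.456; s₄ = -0.2544 − 0.04·3.456 = -0.39264
Step 5: J′(-0.39264) = 2.0736; s₅ = -0.39264 − 0.04·2.0736 = -0.475584
J(-0.475584) = 3.27739670528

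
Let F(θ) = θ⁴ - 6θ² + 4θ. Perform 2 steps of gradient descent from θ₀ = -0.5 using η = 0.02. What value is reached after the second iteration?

-0.90931928

F′(θ) = 4θ³ - 12θ + 4
θ₁ = -0.5 − 0.02·9.5 = -0.69
θ₂ = -0.69 − 0.02·10.965964 = -0.90931928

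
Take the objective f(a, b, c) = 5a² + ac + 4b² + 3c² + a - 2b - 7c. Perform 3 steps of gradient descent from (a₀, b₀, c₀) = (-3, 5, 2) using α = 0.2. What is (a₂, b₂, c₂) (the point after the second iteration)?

(-2.92, 1.96, 0.6)

∇f = (10a + c + 1, 8b - 2, a + 6c - 7)
Step 1: at (-3, 5, 2), ∇f = (-27, 38, 2) → (-3, 5, 2) − 0.2·(-27, 38, 2) = (2.4, -2.6, 1.6)
Step 2: at (2.4, -2.6, 1.6), ∇f = (26.6, -22.8, 5) → (2.4, -2.6, 1.6) − 0.2·(26.6, -22.8, 5) = (-2.92, 1.96, 0.6)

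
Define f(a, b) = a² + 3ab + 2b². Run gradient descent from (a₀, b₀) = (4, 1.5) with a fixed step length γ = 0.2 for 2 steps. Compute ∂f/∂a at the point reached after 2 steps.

0.36

∇f = (2a + 3b, 3a + 4b)
(a₁, b₁) = (4, 1.5) − 0.2·(12.5, 18) = (1.5, -2.1)
(a₂, b₂) = (1.5, -2.1) − 0.2·(-3.3, -3.9) = (2.16, -1.32)
∂f/∂a at (2.16, -1.32) = 0.36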